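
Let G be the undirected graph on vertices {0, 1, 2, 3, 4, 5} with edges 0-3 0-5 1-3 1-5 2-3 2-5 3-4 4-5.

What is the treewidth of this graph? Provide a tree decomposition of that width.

Every bag has size at most 3, so the width is 3 − 1 = 2 and tw(G) ≤ 2. The edges 1–3–2–5–1 form a cycle, so G is not a tree and its treewidth is at least 2. The upper and lower bounds meet at 2, so that is the treewidth.

Treewidth 2.
One such decomposition:
Bags: B1 = {1, 3, 5}  B2 = {2, 3, 5}  B3 = {0, 3, 5}  B4 = {3, 4, 5}
Tree: B1–B2, B2–B3, B3–B4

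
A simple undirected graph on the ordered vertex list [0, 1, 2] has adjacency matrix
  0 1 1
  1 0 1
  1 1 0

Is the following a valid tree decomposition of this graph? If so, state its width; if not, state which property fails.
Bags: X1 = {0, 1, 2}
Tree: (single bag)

Yes; width 2.

Checking the three conditions: (i) the bags cover all of {0, 1, 2}; (ii) for each edge, some bag contains both endpoints; (iii) the bags containing any fixed vertex form a subtree. All hold, so the decomposition is valid with width 3 − 1 = 2.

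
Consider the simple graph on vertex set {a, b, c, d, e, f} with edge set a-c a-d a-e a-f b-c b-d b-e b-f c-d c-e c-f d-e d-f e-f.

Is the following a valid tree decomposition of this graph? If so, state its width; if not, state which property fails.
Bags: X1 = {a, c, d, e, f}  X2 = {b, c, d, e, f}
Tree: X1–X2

Every vertex of G appears in some bag (union = {a, b, c, d, e, f}); every edge is covered by a bag; and for each vertex v the set of bags containing v is connected in the bag tree. The decomposition is therefore valid. The largest bag has 5 vertices, so the width is 4.

Yes; width 4.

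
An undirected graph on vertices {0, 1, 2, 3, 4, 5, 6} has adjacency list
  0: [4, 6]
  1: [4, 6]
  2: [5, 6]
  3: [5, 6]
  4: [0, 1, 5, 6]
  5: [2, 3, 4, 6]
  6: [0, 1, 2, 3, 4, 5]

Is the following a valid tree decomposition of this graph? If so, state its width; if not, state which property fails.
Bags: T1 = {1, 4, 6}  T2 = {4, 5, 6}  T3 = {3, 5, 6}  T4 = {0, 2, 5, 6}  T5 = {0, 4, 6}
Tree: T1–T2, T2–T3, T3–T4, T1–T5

No — bags containing vertex 0 are not connected in the tree.

A tree decomposition must satisfy three properties: every vertex lies in some bag; for every edge, both endpoints lie together in some bag; and for every vertex, the bags containing it form a connected subtree. Here bags containing vertex 0 are not connected in the tree, so the decomposition is invalid.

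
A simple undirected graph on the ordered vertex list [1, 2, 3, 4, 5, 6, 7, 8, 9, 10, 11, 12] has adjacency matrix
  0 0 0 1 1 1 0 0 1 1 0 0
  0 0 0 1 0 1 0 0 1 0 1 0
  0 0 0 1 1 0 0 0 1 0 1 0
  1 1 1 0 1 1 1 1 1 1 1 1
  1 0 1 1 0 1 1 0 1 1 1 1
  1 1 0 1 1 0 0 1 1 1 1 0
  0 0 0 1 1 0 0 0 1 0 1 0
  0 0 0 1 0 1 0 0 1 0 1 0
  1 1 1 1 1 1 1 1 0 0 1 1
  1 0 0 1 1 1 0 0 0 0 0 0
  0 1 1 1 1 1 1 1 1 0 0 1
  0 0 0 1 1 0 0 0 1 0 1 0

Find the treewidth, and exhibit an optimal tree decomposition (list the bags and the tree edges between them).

Treewidth 4.
One optimal decomposition is:
Bags: B1 = {2, 4, 6, 9, 11}  B2 = {4, 5, 6, 9, 11}  B3 = {1, 4, 5, 6, 9}  B4 = {4, 5, 7, 9, 11}  B5 = {4, 6, 8, 9, 11}  B6 = {3, 4, 5, 9, 11}  B7 = {1, 4, 5, 6, 10}  B8 = {4, 5, 9, 11, 12}
Tree: B1–B2, B2–B3, B2–B4, B1–B5, B4–B6, B3–B7, B2–B8

The largest bag has 5 vertices, giving width 4; this decomposition certifies tw(G) ≤ 4. For the lower bound, the 5 vertices {1, 4, 5, 6, 9} are pairwise adjacent, and any tree decomposition puts a clique entirely inside one bag — forcing width ≥ 4. The upper and lower bounds meet at 4, so that is the treewidth.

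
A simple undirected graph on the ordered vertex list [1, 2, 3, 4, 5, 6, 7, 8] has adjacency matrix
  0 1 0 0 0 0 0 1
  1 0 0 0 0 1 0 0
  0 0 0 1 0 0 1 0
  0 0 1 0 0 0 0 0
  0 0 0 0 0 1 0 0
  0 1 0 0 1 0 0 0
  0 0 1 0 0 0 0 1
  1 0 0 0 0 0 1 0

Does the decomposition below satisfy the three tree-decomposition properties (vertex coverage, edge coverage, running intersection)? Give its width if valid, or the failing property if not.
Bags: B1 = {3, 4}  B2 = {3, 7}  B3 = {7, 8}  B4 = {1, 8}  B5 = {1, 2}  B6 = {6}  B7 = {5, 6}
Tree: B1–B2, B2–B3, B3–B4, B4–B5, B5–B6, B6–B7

A tree decomposition must satisfy three properties: every vertex lies in some bag; for every edge, both endpoints lie together in some bag; and for every vertex, the bags containing it form a connected subtree. Here edge (2,6) lies in no bag, so the decomposition is invalid.

No — edge (2,6) lies in no bag.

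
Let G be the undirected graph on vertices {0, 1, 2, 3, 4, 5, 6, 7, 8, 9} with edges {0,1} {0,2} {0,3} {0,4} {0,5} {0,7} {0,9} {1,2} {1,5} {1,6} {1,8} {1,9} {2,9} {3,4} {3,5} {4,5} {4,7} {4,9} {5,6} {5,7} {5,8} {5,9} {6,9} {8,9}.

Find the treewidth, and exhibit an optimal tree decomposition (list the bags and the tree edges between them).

Treewidth 3.
One such decomposition:
Bags: B1 = {0, 4, 5, 9}  B2 = {0, 1, 5, 9}  B3 = {1, 5, 8, 9}  B4 = {0, 3, 4, 5}  B5 = {0, 4, 5, 7}  B6 = {1, 5, 6, 9}  B7 = {0, 1, 2, 9}
Tree: B1–B2, B2–B3, B1–B4, B4–B5, B3–B6, B2–B7

Every bag has size at most 4, so the width is 4 − 1 = 3 and tw(G) ≤ 3. For the lower bound, the 4 vertices {0, 1, 2, 9} are pairwise adjacent, and any tree decomposition puts a clique entirely inside one bag — forcing width ≥ 3. Hence tw(G) = 3 exactly.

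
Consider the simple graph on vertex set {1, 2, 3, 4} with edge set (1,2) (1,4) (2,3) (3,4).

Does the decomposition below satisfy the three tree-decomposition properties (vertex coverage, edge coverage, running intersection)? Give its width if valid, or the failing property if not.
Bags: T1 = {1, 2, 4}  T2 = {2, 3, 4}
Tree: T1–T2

Every vertex of G appears in some bag (union = {1, 2, 3, 4}); every edge is covered by a bag; and for each vertex v the set of bags containing v is connected in the bag tree. The decomposition is therefore valid. The largest bag has 3 vertices, so the width is 2.

Yes; width 2.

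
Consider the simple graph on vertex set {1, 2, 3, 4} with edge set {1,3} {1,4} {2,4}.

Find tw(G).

A width-1 tree decomposition is:
Bags: B1 = {2, 4}  B2 = {1, 4}  B3 = {1, 3}
Tree: B1–B2, B2–B3
The largest bag has 2 vertices, giving width 1; this decomposition certifies tw(G) ≤ 1. Since G has at least one edge (e.g. 2–4), it is not an edgeless graph, so tw(G) ≥ 1. The upper and lower bounds meet at 1, so that is the treewidth.

1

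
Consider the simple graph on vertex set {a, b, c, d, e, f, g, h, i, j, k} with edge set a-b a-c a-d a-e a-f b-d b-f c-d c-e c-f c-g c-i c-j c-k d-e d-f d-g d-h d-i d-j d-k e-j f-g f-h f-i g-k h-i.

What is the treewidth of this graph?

A width-3 tree decomposition is:
Bags: B1 = {d, f, h, i}  B2 = {c, d, f, i}  B3 = {a, c, d, f}  B4 = {a, b, d, f}  B5 = {a, c, d, e}  B6 = {c, d, f, g}  B7 = {c, d, g, k}  B8 = {c, d, e, j}
Tree: B1–B2, B2–B3, B3–B4, B3–B5, B2–B6, B6–B7, B5–B8
Each bag holds 4 vertices, so the decomposition has width 3, which upper-bounds the treewidth. Conversely, {d, f, h, i} is a clique of size 4, and the vertices of any clique must share a bag in every tree decomposition; so some bag has ≥ 4 vertices and tw(G) ≥ 3. The upper and lower bounds meet at 3, so that is the treewidth.

3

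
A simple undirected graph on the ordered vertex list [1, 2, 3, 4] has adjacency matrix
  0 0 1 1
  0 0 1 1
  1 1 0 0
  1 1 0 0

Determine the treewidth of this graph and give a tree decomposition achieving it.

Each bag holds 3 vertices, so the decomposition has width 2, which upper-bounds the treewidth. For the lower bound, G contains the cycle 3–1–4–2–3, so G is not a forest; only forests have treewidth ≤ 1, hence tw(G) ≥ 2. Hence tw(G) = 2 exactly.

Treewidth 2.
One such decomposition:
Bags: B1 = {1, 3, 4}  B2 = {2, 3, 4}
Tree: B1–B2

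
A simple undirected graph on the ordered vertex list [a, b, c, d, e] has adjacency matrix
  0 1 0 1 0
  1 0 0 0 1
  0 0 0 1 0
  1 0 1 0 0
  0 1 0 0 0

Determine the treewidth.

A width-1 tree decomposition is:
Bags: B1 = {b, e}  B2 = {a, b}  B3 = {a, d}  B4 = {c, d}
Tree: B1–B2, B2–B3, B3–B4
The largest bag has 2 vertices, giving width 1; this decomposition certifies tw(G) ≤ 1. Any graph with an edge has treewidth ≥ 1, and G has the edge e–b. Therefore the treewidth is 1.

1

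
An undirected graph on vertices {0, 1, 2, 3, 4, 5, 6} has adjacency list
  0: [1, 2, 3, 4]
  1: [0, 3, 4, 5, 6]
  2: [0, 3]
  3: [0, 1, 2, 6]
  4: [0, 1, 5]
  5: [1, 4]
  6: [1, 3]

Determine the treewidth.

A width-2 tree decomposition is:
Bags: B1 = {0, 1, 3}  B2 = {1, 3, 6}  B3 = {0, 1, 4}  B4 = {1, 4, 5}  B5 = {0, 2, 3}
Tree: B1–B2, B1–B3, B3–B4, B1–B5
Every bag has size at most 3, so the width is 3 − 1 = 2 and tw(G) ≤ 2. On the other hand G contains the 3-clique {0, 1, 3}. A clique must lie in a single bag of any decomposition, so no decomposition can have width below 2. Combining the bounds, tw(G) = 2.

2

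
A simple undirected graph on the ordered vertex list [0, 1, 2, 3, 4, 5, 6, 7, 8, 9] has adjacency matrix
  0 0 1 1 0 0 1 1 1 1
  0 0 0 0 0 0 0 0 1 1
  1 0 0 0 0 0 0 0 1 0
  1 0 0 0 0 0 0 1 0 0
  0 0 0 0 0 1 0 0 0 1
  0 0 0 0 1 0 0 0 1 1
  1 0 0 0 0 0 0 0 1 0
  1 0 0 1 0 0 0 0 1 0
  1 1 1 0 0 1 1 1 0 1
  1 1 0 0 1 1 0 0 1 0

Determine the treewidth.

2

A width-2 tree decomposition is:
Bags: B1 = {0, 2, 8}  B2 = {0, 7, 8}  B3 = {0, 6, 8}  B4 = {0, 3, 7}  B5 = {0, 8, 9}  B6 = {5, 8, 9}  B7 = {1, 8, 9}  B8 = {4, 5, 9}
Tree: B1–B2, B2–B3, B2–B4, B3–B5, B5–B6, B6–B7, B6–B8
The largest bag has 3 vertices, giving width 2; this decomposition certifies tw(G) ≤ 2. On the other hand G contains the 3-clique {0, 8, 9}. A clique must lie in a single bag of any decomposition, so no decomposition can have width below 2. The upper and lower bounds meet at 2, so that is the treewidth.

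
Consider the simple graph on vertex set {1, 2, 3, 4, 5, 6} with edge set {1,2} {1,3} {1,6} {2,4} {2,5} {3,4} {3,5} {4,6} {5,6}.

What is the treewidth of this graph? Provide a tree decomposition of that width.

Every bag has size at most 4, so the width is 4 − 1 = 3 and tw(G) ≤ 3. For the lower bound: the 4 vertex sets {2,4}, {1,6}, {5}, {3} are disjoint, each induces a connected subgraph, and every pair is joined by at least one edge of G. Contracting each set to a single vertex therefore yields K_{4} as a minor, and since treewidth is minor-monotone, tw(G) ≥ tw(K_{4}) = 3. Combining the bounds, tw(G) = 3.

Treewidth 3.
One optimal decomposition is:
Bags: B1 = {1, 2, 4, 5}  B2 = {1, 4, 5, 6}  B3 = {1, 3, 4, 5}
Tree: B1–B2, B2–B3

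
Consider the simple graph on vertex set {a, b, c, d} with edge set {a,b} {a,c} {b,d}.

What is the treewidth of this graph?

1

A width-1 tree decomposition is:
Bags: B1 = {a, b}  B2 = {b, d}  B3 = {a, c}
Tree: B1–B2, B1–B3
The largest bag has 2 vertices, giving width 1; this decomposition certifies tw(G) ≤ 1. Any graph with an edge has treewidth ≥ 1, and G has the edge a–b. Combining the bounds, tw(G) = 1.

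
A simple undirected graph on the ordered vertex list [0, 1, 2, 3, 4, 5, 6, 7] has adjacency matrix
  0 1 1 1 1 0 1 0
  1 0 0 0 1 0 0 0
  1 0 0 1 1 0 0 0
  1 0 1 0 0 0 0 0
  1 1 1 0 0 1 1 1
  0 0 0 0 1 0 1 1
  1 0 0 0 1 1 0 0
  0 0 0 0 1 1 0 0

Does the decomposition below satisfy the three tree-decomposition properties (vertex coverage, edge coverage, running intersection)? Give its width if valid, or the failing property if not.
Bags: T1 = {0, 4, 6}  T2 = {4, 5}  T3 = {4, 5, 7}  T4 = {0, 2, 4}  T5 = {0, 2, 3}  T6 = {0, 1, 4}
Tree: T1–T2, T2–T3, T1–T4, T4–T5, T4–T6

A tree decomposition must satisfy three properties: every vertex lies in some bag; for every edge, both endpoints lie together in some bag; and for every vertex, the bags containing it form a connected subtree. Here edge (6,5) lies in no bag, so the decomposition is invalid.

No — edge (6,5) lies in no bag.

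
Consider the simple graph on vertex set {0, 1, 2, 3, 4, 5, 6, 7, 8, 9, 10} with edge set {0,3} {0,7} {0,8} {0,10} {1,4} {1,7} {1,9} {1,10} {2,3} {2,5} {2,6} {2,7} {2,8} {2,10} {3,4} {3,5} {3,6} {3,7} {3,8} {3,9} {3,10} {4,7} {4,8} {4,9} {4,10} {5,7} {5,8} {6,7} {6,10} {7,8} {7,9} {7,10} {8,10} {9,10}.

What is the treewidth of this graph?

4

A width-4 tree decomposition is:
Bags: B1 = {2, 3, 7, 8, 10}  B2 = {3, 4, 7, 8, 10}  B3 = {2, 3, 5, 7, 8}  B4 = {0, 3, 7, 8, 10}  B5 = {3, 4, 7, 9, 10}  B6 = {2, 3, 6, 7, 10}  B7 = {1, 4, 7, 9, 10}
Tree: B1–B2, B1–B3, B1–B4, B2–B5, B1–B6, B5–B7
The largest bag has 5 vertices, giving width 4; this decomposition certifies tw(G) ≤ 4. On the other hand G contains the 5-clique {1, 4, 7, 9, 10}. A clique must lie in a single bag of any decomposition, so no decomposition can have width below 4. Therefore the treewidth is 4.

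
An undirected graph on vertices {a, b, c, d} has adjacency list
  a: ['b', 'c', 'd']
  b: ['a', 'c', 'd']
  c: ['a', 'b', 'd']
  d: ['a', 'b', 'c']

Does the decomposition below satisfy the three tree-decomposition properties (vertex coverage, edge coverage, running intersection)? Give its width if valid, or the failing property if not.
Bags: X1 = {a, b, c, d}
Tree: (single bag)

Yes; width 3.

Checking the three conditions: (i) the bags cover all of {a, b, c, d}; (ii) for each edge, some bag contains both endpoints; (iii) the bags containing any fixed vertex form a subtree. All hold, so the decomposition is valid with width 4 − 1 = 3.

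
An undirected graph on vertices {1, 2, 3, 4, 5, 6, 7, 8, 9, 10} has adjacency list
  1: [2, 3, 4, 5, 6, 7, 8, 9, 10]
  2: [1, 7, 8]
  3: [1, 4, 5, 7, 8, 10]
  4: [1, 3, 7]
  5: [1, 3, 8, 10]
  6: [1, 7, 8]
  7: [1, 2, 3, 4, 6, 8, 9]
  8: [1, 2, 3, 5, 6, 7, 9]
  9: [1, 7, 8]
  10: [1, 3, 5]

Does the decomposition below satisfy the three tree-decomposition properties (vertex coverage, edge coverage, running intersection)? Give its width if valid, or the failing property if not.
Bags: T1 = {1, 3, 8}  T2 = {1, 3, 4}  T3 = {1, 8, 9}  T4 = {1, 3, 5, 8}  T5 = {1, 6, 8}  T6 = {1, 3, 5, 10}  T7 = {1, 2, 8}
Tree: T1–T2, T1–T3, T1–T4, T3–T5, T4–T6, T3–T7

A tree decomposition must satisfy three properties: every vertex lies in some bag; for every edge, both endpoints lie together in some bag; and for every vertex, the bags containing it form a connected subtree. Here vertex 7 appears in no bag, so the decomposition is invalid.

No — vertex 7 appears in no bag.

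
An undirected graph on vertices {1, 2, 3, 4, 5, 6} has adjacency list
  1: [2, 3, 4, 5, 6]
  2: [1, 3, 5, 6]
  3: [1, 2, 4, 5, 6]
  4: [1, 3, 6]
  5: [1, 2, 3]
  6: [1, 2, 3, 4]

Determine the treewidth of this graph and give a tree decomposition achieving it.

Each bag holds 4 vertices, so the decomposition has width 3, which upper-bounds the treewidth. On the other hand G contains the 4-clique {1, 2, 3, 5}. A clique must lie in a single bag of any decomposition, so no decomposition can have width below 3. The upper and lower bounds meet at 3, so that is the treewidth.

Treewidth 3.
One such decomposition:
Bags: B1 = {1, 2, 3, 6}  B2 = {1, 3, 4, 6}  B3 = {1, 2, 3, 5}
Tree: B1–B2, B1–B3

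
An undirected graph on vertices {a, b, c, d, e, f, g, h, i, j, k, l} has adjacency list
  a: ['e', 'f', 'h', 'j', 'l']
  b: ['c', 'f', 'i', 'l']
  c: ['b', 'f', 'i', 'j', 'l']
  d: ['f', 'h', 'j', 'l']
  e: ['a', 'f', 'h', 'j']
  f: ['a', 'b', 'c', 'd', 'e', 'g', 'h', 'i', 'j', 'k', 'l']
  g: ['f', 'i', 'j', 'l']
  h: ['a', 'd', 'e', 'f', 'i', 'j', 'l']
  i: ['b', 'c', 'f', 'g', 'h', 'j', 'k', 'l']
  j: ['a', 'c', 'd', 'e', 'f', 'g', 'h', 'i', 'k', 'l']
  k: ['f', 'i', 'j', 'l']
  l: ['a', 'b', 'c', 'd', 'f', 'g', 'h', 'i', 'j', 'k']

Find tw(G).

4

A width-4 tree decomposition is:
Bags: B1 = {d, f, h, j, l}  B2 = {f, h, i, j, l}  B3 = {c, f, i, j, l}  B4 = {a, f, h, j, l}  B5 = {f, i, j, k, l}  B6 = {a, e, f, h, j}  B7 = {f, g, i, j, l}  B8 = {b, c, f, i, l}
Tree: B1–B2, B2–B3, B2–B4, B3–B5, B4–B6, B2–B7, B3–B8
Each bag holds 5 vertices, so the decomposition has width 4, which upper-bounds the treewidth. For the lower bound, the 5 vertices {a, e, f, h, j} are pairwise adjacent, and any tree decomposition puts a clique entirely inside one bag — forcing width ≥ 4. Combining the bounds, tw(G) = 4.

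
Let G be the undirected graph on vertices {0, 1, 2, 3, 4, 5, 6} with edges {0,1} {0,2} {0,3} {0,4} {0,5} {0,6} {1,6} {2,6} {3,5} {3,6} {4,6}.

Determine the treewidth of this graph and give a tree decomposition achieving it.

The largest bag has 3 vertices, giving width 2; this decomposition certifies tw(G) ≤ 2. On the other hand G contains the 3-clique {0, 3, 5}. A clique must lie in a single bag of any decomposition, so no decomposition can have width below 2. Therefore the treewidth is 2.

Treewidth 2.
One such decomposition:
Bags: B1 = {0, 3, 6}  B2 = {0, 2, 6}  B3 = {0, 3, 5}  B4 = {0, 4, 6}  B5 = {0, 1, 6}
Tree: B1–B2, B1–B3, B2–B4, B4–B5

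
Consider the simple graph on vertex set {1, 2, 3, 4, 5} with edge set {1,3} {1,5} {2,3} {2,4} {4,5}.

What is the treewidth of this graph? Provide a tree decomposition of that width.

Treewidth 2.
One optimal decomposition is:
Bags: B1 = {1, 2, 3}  B2 = {1, 2, 4}  B3 = {1, 4, 5}
Tree: B1–B2, B2–B3

Every bag has size at most 3, so the width is 3 − 1 = 2 and tw(G) ≤ 2. For the lower bound, G contains the cycle 1–3–2–4–5–1, so G is not a forest; only forests have treewidth ≤ 1, hence tw(G) ≥ 2. Hence tw(G) = 2 exactly.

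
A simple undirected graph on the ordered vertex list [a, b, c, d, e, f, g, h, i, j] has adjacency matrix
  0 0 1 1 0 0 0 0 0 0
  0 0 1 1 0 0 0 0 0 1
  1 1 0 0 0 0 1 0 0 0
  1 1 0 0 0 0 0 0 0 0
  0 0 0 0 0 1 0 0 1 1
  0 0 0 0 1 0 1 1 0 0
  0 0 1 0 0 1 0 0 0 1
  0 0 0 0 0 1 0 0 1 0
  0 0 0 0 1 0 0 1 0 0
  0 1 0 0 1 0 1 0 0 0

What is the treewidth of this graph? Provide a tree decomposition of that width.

Each bag holds 3 vertices, so the decomposition has width 2, which upper-bounds the treewidth. The edges a–d–b–c–a form a cycle, so G is not a tree and its treewidth is at least 2. Hence tw(G) = 2 exactly.

Treewidth 2.
One optimal decomposition is:
Bags: B1 = {a, c, d}  B2 = {b, c, d}  B3 = {b, c, g}  B4 = {b, g, j}  B5 = {f, g, j}  B6 = {e, f, j}  B7 = {e, f, h}  B8 = {e, h, i}
Tree: B1–B2, B2–B3, B3–B4, B4–B5, B5–B6, B6–B7, B7–B8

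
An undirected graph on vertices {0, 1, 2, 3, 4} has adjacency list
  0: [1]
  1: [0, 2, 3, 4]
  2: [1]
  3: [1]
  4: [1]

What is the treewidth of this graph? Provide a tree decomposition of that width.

Each bag holds 2 vertices, so the decomposition has width 1, which upper-bounds the treewidth. Any graph with an edge has treewidth ≥ 1, and G has the edge 1–4. Hence tw(G) = 1 exactly.

Treewidth 1.
Bags: B1 = {1, 4}  B2 = {1, 3}  B3 = {1, 2}  B4 = {0, 1}
Tree: B1–B2, B1–B3, B1–B4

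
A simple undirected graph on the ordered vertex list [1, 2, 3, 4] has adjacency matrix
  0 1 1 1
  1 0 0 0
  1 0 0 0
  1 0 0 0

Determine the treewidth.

A width-1 tree decomposition is:
Bags: B1 = {1, 2}  B2 = {1, 3}  B3 = {1, 4}
Tree: B1–B2, B2–B3
Each bag holds 2 vertices, so the decomposition has width 1, which upper-bounds the treewidth. Any graph with an edge has treewidth ≥ 1, and G has the edge 1–2. Therefore the treewidth is 1.

1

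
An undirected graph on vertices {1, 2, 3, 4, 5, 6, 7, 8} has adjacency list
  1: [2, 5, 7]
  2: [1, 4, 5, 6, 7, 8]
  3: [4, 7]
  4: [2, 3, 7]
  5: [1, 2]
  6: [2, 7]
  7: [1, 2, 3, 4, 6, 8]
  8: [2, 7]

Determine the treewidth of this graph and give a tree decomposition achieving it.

Every bag has size at most 3, so the width is 3 − 1 = 2 and tw(G) ≤ 2. For the lower bound, the 3 vertices {1, 2, 5} are pairwise adjacent, and any tree decomposition puts a clique entirely inside one bag — forcing width ≥ 2. Therefore the treewidth is 2.

Treewidth 2.
One such decomposition:
Bags: B1 = {1, 2, 5}  B2 = {1, 2, 7}  B3 = {2, 7, 8}  B4 = {2, 4, 7}  B5 = {3, 4, 7}  B6 = {2, 6, 7}
Tree: B1–B2, B2–B3, B2–B4, B4–B5, B2–B6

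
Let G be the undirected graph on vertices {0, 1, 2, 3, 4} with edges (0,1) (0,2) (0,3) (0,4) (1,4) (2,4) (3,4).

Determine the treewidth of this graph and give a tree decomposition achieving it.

Treewidth 2.
Bags: B1 = {0, 2, 4}  B2 = {0, 3, 4}  B3 = {0, 1, 4}
Tree: B1–B2, B2–B3

Every bag has size at most 3, so the width is 3 − 1 = 2 and tw(G) ≤ 2. For the lower bound, the 3 vertices {0, 1, 4} are pairwise adjacent, and any tree decomposition puts a clique entirely inside one bag — forcing width ≥ 2. Therefore the treewidth is 2.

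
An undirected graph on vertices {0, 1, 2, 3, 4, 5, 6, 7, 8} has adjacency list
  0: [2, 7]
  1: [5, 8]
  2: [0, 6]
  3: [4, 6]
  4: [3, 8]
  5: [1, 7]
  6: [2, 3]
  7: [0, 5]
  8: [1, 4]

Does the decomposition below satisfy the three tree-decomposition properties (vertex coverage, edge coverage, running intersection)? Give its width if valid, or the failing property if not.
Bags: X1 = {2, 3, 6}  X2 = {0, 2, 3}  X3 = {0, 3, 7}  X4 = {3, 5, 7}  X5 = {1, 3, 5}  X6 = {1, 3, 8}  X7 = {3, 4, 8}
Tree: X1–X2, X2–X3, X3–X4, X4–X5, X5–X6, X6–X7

Yes; width 2.

Every vertex of G appears in some bag (union = {0, 1, 2, 3, 4, 5, 6, 7, 8}); every edge is covered by a bag; and for each vertex v the set of bags containing v is connected in the bag tree. The decomposition is therefore valid. The largest bag has 3 vertices, so the width is 2.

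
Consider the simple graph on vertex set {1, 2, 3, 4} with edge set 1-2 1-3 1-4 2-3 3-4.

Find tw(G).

2

A width-2 tree decomposition is:
Bags: B1 = {1, 3, 4}  B2 = {1, 2, 3}
Tree: B1–B2
Each bag holds 3 vertices, so the decomposition has width 2, which upper-bounds the treewidth. Conversely, {1, 2, 3} is a clique of size 3, and the vertices of any clique must share a bag in every tree decomposition; so some bag has ≥ 3 vertices and tw(G) ≥ 2. Therefore the treewidth is 2.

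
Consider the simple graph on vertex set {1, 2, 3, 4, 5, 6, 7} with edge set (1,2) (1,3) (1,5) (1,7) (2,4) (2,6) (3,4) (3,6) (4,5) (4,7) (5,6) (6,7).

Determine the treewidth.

3

A width-3 tree decomposition is:
Bags: B1 = {1, 4, 6, 7}  B2 = {1, 2, 4, 6}  B3 = {1, 3, 4, 6}  B4 = {1, 4, 5, 6}
Tree: B1–B2, B2–B3, B3–B4
The largest bag has 4 vertices, giving width 3; this decomposition certifies tw(G) ≤ 3. For the lower bound: the 4 vertex sets {4,7}, {1,2}, {6}, {3} are disjoint, each induces a connected subgraph, and every pair is joined by at least one edge of G. Contracting each set to a single vertex therefore yields K_{4} as a minor, and since treewidth is minor-monotone, tw(G) ≥ tw(K_{4}) = 3. Combining the bounds, tw(G) = 3.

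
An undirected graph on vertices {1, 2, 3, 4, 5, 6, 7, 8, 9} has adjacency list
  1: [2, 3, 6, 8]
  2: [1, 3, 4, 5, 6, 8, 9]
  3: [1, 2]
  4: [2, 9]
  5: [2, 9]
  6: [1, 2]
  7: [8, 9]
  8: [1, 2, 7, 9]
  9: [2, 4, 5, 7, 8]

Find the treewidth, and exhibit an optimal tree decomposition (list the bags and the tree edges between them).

Each bag holds 3 vertices, so the decomposition has width 2, which upper-bounds the treewidth. For the lower bound, the 3 vertices {1, 2, 8} are pairwise adjacent, and any tree decomposition puts a clique entirely inside one bag — forcing width ≥ 2. The upper and lower bounds meet at 2, so that is the treewidth.

Treewidth 2.
One such decomposition:
Bags: B1 = {2, 5, 9}  B2 = {2, 8, 9}  B3 = {2, 4, 9}  B4 = {7, 8, 9}  B5 = {1, 2, 8}  B6 = {1, 2, 3}  B7 = {1, 2, 6}
Tree: B1–B2, B2–B3, B2–B4, B2–B5, B5–B6, B5–B7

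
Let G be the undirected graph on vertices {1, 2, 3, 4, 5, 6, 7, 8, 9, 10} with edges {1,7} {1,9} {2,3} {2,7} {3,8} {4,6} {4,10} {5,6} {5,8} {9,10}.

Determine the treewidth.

A width-2 tree decomposition is:
Bags: B1 = {3, 5, 8}  B2 = {3, 5, 6}  B3 = {3, 4, 6}  B4 = {3, 4, 10}  B5 = {3, 9, 10}  B6 = {1, 3, 9}  B7 = {1, 3, 7}  B8 = {2, 3, 7}
Tree: B1–B2, B2–B3, B3–B4, B4–B5, B5–B6, B6–B7, B7–B8
Every bag has size at most 3, so the width is 3 − 1 = 2 and tw(G) ≤ 2. The edges 3–8–5–6–4–10–9–1–7–2–3 form a cycle, so G is not a tree and its treewidth is at least 2. Therefore the treewidth is 2.

2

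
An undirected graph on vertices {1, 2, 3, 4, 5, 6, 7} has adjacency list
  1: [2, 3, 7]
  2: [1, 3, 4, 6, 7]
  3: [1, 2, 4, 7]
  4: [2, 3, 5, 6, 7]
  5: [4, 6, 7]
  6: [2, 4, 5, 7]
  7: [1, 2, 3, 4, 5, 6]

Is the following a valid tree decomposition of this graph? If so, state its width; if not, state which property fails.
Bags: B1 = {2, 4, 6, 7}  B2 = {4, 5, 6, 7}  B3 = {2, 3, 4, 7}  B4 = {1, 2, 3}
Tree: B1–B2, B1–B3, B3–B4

A tree decomposition must satisfy three properties: every vertex lies in some bag; for every edge, both endpoints lie together in some bag; and for every vertex, the bags containing it form a connected subtree. Here edge (7,1) lies in no bag, so the decomposition is invalid.

No — edge (7,1) lies in no bag.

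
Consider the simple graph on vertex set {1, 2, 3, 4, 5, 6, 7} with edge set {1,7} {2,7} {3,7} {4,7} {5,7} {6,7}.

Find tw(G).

1

A width-1 tree decomposition is:
Bags: B1 = {6, 7}  B2 = {3, 7}  B3 = {5, 7}  B4 = {2, 7}  B5 = {4, 7}  B6 = {1, 7}
Tree: B1–B2, B2–B3, B2–B4, B3–B5, B4–B6
The largest bag has 2 vertices, giving width 1; this decomposition certifies tw(G) ≤ 1. Since G has at least one edge (e.g. 7–6), it is not an edgeless graph, so tw(G) ≥ 1. Hence tw(G) = 1 exactly.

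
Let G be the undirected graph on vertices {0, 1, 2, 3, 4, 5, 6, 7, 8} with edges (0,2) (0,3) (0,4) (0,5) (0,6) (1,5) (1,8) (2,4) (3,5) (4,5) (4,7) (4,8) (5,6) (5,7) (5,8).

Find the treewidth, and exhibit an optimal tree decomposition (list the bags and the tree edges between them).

Each bag holds 3 vertices, so the decomposition has width 2, which upper-bounds the treewidth. Conversely, {0, 2, 4} is a clique of size 3, and the vertices of any clique must share a bag in every tree decomposition; so some bag has ≥ 3 vertices and tw(G) ≥ 2. Hence tw(G) = 2 exactly.

Treewidth 2.
One such decomposition:
Bags: B1 = {0, 4, 5}  B2 = {0, 5, 6}  B3 = {0, 2, 4}  B4 = {4, 5, 8}  B5 = {4, 5, 7}  B6 = {0, 3, 5}  B7 = {1, 5, 8}
Tree: B1–B2, B1–B3, B1–B4, B4–B5, B2–B6, B4–B7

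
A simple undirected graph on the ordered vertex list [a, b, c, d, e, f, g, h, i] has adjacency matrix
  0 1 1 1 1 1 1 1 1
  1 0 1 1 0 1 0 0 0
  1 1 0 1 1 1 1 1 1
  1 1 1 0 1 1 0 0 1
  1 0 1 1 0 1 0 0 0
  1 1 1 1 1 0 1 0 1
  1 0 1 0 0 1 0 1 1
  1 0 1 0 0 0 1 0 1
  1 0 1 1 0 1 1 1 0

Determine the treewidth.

4

A width-4 tree decomposition is:
Bags: B1 = {a, c, f, g, i}  B2 = {a, c, d, f, i}  B3 = {a, c, g, h, i}  B4 = {a, c, d, e, f}  B5 = {a, b, c, d, f}
Tree: B1–B2, B1–B3, B2–B4, B2–B5
Each bag holds 5 vertices, so the decomposition has width 4, which upper-bounds the treewidth. For the lower bound, the 5 vertices {a, c, g, h, i} are pairwise adjacent, and any tree decomposition puts a clique entirely inside one bag — forcing width ≥ 4. The upper and lower bounds meet at 4, so that is the treewidth.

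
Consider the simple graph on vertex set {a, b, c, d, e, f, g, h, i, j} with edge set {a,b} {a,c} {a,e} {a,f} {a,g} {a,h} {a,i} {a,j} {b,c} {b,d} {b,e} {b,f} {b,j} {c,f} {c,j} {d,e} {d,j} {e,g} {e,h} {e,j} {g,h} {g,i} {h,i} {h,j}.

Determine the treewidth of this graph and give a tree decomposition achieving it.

Treewidth 3.
Bags: B1 = {b, d, e, j}  B2 = {a, b, e, j}  B3 = {a, e, h, j}  B4 = {a, b, c, j}  B5 = {a, e, g, h}  B6 = {a, b, c, f}  B7 = {a, g, h, i}
Tree: B1–B2, B2–B3, B2–B4, B3–B5, B4–B6, B5–B7

The largest bag has 4 vertices, giving width 3; this decomposition certifies tw(G) ≤ 3. Conversely, {b, d, e, j} is a clique of size 4, and the vertices of any clique must share a bag in every tree decomposition; so some bag has ≥ 4 vertices and tw(G) ≥ 3. Hence tw(G) = 3 exactly.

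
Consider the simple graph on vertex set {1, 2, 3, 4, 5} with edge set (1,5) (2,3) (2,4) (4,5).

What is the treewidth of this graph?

A width-1 tree decomposition is:
Bags: B1 = {1, 5}  B2 = {4, 5}  B3 = {2, 4}  B4 = {2, 3}
Tree: B1–B2, B2–B3, B3–B4
The largest bag has 2 vertices, giving width 1; this decomposition certifies tw(G) ≤ 1. G has an edge, so its treewidth is at least 1. Combining the bounds, tw(G) = 1.

1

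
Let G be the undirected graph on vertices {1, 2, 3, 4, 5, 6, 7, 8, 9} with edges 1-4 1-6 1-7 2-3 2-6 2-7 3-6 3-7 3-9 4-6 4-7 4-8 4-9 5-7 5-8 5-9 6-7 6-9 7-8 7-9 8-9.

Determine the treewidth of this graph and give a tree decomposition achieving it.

Every bag has size at most 4, so the width is 4 − 1 = 3 and tw(G) ≤ 3. Conversely, {4, 7, 8, 9} is a clique of size 4, and the vertices of any clique must share a bag in every tree decomposition; so some bag has ≥ 4 vertices and tw(G) ≥ 3. Combining the bounds, tw(G) = 3.

Treewidth 3.
One optimal decomposition is:
Bags: B1 = {3, 6, 7, 9}  B2 = {4, 6, 7, 9}  B3 = {4, 7, 8, 9}  B4 = {5, 7, 8, 9}  B5 = {1, 4, 6, 7}  B6 = {2, 3, 6, 7}
Tree: B1–B2, B2–B3, B3–B4, B2–B5, B1–B6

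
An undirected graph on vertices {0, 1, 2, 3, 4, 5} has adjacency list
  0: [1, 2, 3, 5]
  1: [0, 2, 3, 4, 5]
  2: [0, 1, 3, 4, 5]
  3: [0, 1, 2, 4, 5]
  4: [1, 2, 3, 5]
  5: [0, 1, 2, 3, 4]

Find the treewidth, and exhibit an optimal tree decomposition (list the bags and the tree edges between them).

Treewidth 4.
One optimal decomposition is:
Bags: B1 = {1, 2, 3, 4, 5}  B2 = {0, 1, 2, 3, 5}
Tree: B1–B2

Each bag holds 5 vertices, so the decomposition has width 4, which upper-bounds the treewidth. For the lower bound, the 5 vertices {0, 1, 2, 3, 5} are pairwise adjacent, and any tree decomposition puts a clique entirely inside one bag — forcing width ≥ 4. Combining the bounds, tw(G) = 4.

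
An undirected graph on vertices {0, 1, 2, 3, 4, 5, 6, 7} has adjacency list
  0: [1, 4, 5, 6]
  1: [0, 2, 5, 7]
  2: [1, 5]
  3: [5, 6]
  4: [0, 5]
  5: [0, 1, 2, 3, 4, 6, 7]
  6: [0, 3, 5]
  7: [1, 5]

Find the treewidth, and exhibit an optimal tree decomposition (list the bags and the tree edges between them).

Treewidth 2.
One such decomposition:
Bags: B1 = {0, 4, 5}  B2 = {0, 1, 5}  B3 = {0, 5, 6}  B4 = {1, 2, 5}  B5 = {1, 5, 7}  B6 = {3, 5, 6}
Tree: B1–B2, B1–B3, B2–B4, B2–B5, B3–B6

The largest bag has 3 vertices, giving width 2; this decomposition certifies tw(G) ≤ 2. On the other hand G contains the 3-clique {0, 1, 5}. A clique must lie in a single bag of any decomposition, so no decomposition can have width below 2. Therefore the treewidth is 2.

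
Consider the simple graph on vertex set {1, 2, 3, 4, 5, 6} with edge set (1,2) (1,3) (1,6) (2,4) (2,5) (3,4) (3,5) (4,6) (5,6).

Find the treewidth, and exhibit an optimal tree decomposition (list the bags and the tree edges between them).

The largest bag has 4 vertices, giving width 3; this decomposition certifies tw(G) ≤ 3. For the lower bound: the 4 vertex sets {3,4}, {1,2}, {6}, {5} are disjoint, each induces a connected subgraph, and every pair is joined by at least one edge of G. Contracting each set to a single vertex therefore yields K_{4} as a minor, and since treewidth is minor-monotone, tw(G) ≥ tw(K_{4}) = 3. The upper and lower bounds meet at 3, so that is the treewidth.

Treewidth 3.
Bags: B1 = {2, 3, 4, 6}  B2 = {1, 2, 3, 6}  B3 = {2, 3, 5, 6}
Tree: B1–B2, B2–B3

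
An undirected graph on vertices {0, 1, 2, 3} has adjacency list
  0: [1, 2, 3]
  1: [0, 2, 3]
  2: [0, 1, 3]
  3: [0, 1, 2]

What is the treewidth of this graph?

A width-3 tree decomposition is:
Bags: B1 = {0, 1, 2, 3}
Tree: (single bag)
With just one bag of size 4, the width is 4 − 1 = 3, so tw(G) ≤ 3. For the lower bound, the 4 vertices {0, 1, 2, 3} are pairwise adjacent, and any tree decomposition puts a clique entirely inside one bag — forcing width ≥ 3. The upper and lower bounds meet at 3, so that is the treewidth.

3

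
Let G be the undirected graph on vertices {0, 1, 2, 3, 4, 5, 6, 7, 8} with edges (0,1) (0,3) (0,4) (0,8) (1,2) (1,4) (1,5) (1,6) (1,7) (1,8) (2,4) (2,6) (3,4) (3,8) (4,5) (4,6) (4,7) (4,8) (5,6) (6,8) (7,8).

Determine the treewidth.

3

A width-3 tree decomposition is:
Bags: B1 = {1, 4, 6, 8}  B2 = {0, 1, 4, 8}  B3 = {0, 3, 4, 8}  B4 = {1, 4, 7, 8}  B5 = {1, 2, 4, 6}  B6 = {1, 4, 5, 6}
Tree: B1–B2, B2–B3, B2–B4, B1–B5, B5–B6
Each bag holds 4 vertices, so the decomposition has width 3, which upper-bounds the treewidth. On the other hand G contains the 4-clique {0, 1, 4, 8}. A clique must lie in a single bag of any decomposition, so no decomposition can have width below 3. The upper and lower bounds meet at 3, so that is the treewidth.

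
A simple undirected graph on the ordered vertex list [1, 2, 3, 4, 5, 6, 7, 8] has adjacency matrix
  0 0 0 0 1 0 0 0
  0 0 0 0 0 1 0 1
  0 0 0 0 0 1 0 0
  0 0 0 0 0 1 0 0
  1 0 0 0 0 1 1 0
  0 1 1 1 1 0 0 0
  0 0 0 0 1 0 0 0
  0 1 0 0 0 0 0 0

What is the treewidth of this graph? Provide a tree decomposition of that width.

Each bag holds 2 vertices, so the decomposition has width 1, which upper-bounds the treewidth. G has an edge, so its treewidth is at least 1. Hence tw(G) = 1 exactly.

Treewidth 1.
One such decomposition:
Bags: B1 = {4, 6}  B2 = {5, 6}  B3 = {5, 7}  B4 = {2, 6}  B5 = {2, 8}  B6 = {3, 6}  B7 = {1, 5}
Tree: B1–B2, B2–B3, B2–B4, B4–B5, B1–B6, B2–B7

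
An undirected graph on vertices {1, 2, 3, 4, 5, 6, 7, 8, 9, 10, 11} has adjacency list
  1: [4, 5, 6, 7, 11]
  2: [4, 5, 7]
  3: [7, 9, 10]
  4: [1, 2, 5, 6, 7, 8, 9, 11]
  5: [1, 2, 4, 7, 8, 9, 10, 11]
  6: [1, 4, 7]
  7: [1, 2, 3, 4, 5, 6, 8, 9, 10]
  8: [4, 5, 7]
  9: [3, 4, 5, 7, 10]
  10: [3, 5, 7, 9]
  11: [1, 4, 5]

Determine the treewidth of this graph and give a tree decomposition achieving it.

Treewidth 3.
Bags: B1 = {4, 5, 7, 9}  B2 = {4, 5, 7, 8}  B3 = {5, 7, 9, 10}  B4 = {3, 7, 9, 10}  B5 = {2, 4, 5, 7}  B6 = {1, 4, 5, 7}  B7 = {1, 4, 5, 11}  B8 = {1, 4, 6, 7}
Tree: B1–B2, B1–B3, B3–B4, B1–B5, B1–B6, B6–B7, B6–B8

Each bag holds 4 vertices, so the decomposition has width 3, which upper-bounds the treewidth. Conversely, {1, 4, 5, 11} is a clique of size 4, and the vertices of any clique must share a bag in every tree decomposition; so some bag has ≥ 4 vertices and tw(G) ≥ 3. The upper and lower bounds meet at 3, so that is the treewidth.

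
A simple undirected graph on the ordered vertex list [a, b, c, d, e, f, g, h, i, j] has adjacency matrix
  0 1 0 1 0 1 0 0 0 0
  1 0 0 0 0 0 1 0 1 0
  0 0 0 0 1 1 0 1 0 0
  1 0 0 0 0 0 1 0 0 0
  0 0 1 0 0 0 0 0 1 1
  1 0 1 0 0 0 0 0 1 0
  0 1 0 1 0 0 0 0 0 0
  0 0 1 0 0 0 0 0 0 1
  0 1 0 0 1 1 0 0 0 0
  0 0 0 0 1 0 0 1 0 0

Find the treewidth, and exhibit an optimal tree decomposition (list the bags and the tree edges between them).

Every bag has size at most 3, so the width is 3 − 1 = 2 and tw(G) ≤ 2. For the lower bound, G contains the cycle h–j–e–c–h, so G is not a forest; only forests have treewidth ≤ 1, hence tw(G) ≥ 2. The upper and lower bounds meet at 2, so that is the treewidth.

Treewidth 2.
One such decomposition:
Bags: B1 = {c, h, j}  B2 = {c, e, j}  B3 = {c, e, f}  B4 = {e, f, i}  B5 = {a, f, i}  B6 = {a, b, i}  B7 = {a, b, d}  B8 = {b, d, g}
Tree: B1–B2, B2–B3, B3–B4, B4–B5, B5–B6, B6–B7, B7–B8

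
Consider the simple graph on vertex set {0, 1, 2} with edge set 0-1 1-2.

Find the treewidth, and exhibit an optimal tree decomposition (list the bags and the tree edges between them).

Treewidth 1.
One such decomposition:
Bags: B1 = {0, 1}  B2 = {1, 2}
Tree: B1–B2

The largest bag has 2 vertices, giving width 1; this decomposition certifies tw(G) ≤ 1. G has an edge, so its treewidth is at least 1. The upper and lower bounds meet at 1, so that is the treewidth.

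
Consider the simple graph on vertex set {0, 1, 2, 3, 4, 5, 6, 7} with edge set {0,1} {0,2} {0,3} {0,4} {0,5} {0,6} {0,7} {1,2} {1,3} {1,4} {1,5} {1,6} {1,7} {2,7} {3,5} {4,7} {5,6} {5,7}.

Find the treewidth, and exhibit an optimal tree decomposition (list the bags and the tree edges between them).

The largest bag has 4 vertices, giving width 3; this decomposition certifies tw(G) ≤ 3. On the other hand G contains the 4-clique {0, 1, 2, 7}. A clique must lie in a single bag of any decomposition, so no decomposition can have width below 3. Combining the bounds, tw(G) = 3.

Treewidth 3.
Bags: B1 = {0, 1, 5, 7}  B2 = {0, 1, 4, 7}  B3 = {0, 1, 2, 7}  B4 = {0, 1, 5, 6}  B5 = {0, 1, 3, 5}
Tree: B1–B2, B2–B3, B1–B4, B4–B5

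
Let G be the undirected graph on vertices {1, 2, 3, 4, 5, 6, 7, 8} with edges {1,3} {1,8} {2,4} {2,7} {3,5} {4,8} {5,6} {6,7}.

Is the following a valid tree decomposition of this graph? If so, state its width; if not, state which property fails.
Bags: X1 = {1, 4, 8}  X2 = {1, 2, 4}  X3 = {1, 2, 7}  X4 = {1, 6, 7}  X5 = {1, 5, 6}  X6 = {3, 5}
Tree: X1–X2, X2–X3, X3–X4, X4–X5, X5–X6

A tree decomposition must satisfy three properties: every vertex lies in some bag; for every edge, both endpoints lie together in some bag; and for every vertex, the bags containing it form a connected subtree. Here edge (1,3) lies in no bag, so the decomposition is invalid.

No — edge (1,3) lies in no bag.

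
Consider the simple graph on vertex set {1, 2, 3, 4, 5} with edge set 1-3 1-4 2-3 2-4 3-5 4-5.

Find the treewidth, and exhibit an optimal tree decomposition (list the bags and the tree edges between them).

Treewidth 2.
One such decomposition:
Bags: B1 = {2, 3, 4}  B2 = {1, 3, 4}  B3 = {3, 4, 5}
Tree: B1–B2, B2–B3

The largest bag has 3 vertices, giving width 2; this decomposition certifies tw(G) ≤ 2. The edges 2–4–1–3–2 form a cycle, so G is not a tree and its treewidth is at least 2. Combining the bounds, tw(G) = 2.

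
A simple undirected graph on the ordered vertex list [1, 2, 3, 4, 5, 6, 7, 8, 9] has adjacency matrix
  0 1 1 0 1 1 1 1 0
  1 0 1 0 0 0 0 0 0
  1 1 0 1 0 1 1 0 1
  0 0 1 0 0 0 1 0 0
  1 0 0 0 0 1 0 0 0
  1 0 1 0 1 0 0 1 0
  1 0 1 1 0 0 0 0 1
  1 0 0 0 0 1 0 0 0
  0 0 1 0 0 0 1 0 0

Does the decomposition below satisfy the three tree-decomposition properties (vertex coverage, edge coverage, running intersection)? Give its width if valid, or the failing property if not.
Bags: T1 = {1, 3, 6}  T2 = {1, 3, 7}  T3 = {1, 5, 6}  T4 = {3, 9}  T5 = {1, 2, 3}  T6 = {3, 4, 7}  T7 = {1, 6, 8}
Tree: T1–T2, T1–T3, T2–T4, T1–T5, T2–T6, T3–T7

No — edge (7,9) lies in no bag.

A tree decomposition must satisfy three properties: every vertex lies in some bag; for every edge, both endpoints lie together in some bag; and for every vertex, the bags containing it form a connected subtree. Here edge (7,9) lies in no bag, so the decomposition is invalid.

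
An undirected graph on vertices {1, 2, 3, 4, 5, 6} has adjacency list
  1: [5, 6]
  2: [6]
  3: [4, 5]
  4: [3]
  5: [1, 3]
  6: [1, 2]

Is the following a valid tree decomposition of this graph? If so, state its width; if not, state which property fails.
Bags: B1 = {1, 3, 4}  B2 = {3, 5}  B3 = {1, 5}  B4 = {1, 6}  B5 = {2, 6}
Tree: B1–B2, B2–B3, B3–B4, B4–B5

No — bags containing vertex 1 are not connected in the tree.

A tree decomposition must satisfy three properties: every vertex lies in some bag; for every edge, both endpoints lie together in some bag; and for every vertex, the bags containing it form a connected subtree. Here bags containing vertex 1 are not connected in the tree, so the decomposition is invalid.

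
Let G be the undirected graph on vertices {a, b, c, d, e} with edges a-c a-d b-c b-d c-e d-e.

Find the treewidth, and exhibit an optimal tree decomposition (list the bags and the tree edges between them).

Each bag holds 3 vertices, so the decomposition has width 2, which upper-bounds the treewidth. The edges c–a–d–b–c form a cycle, so G is not a tree and its treewidth is at least 2. Hence tw(G) = 2 exactly.

Treewidth 2.
One optimal decomposition is:
Bags: B1 = {a, c, d}  B2 = {b, c, d}  B3 = {c, d, e}
Tree: B1–B2, B2–B3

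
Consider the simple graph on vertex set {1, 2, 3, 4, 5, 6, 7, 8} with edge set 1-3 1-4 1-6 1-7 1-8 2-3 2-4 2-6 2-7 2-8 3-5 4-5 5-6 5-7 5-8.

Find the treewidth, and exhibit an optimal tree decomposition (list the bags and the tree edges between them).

Each bag holds 4 vertices, so the decomposition has width 3, which upper-bounds the treewidth. For the lower bound: the 4 vertex sets {2,3}, {4,5}, {1}, {6} are disjoint, each induces a connected subgraph, and every pair is joined by at least one edge of G. Contracting each set to a single vertex therefore yields K_{4} as a minor, and since treewidth is minor-monotone, tw(G) ≥ tw(K_{4}) = 3. Combining the bounds, tw(G) = 3.

Treewidth 3.
One such decomposition:
Bags: B1 = {1, 2, 3, 5}  B2 = {1, 2, 4, 5}  B3 = {1, 2, 5, 6}  B4 = {1, 2, 5, 7}  B5 = {1, 2, 5, 8}
Tree: B1–B2, B2–B3, B3–B4, B4–B5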